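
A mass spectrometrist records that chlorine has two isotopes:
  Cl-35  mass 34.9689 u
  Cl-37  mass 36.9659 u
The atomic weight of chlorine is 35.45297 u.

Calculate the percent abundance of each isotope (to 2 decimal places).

Writing the weighted mean with unknown fraction x of Cl-35:
34.9689·x + 36.9659·(1 − x) = 35.45297
(34.9689 − 36.9659)·x = 35.45297 − 36.9659
x = -1.51293 / -1.9970 = 0.75760 → 75.76% Cl-35, 24.24% Cl-37.

Cl-35: 75.76%, Cl-37: 24.24%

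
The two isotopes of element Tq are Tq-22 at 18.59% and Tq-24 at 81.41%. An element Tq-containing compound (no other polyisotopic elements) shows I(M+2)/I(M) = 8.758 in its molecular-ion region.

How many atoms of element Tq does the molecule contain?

For n independent Tq atoms, I(M+2)/I(M) = n · (abundance Tq-24) / (abundance Tq-22) = n · 0.8141/0.1859.
n = 8.758 × 0.1859/0.8141 = 2.00 ≈ 2

2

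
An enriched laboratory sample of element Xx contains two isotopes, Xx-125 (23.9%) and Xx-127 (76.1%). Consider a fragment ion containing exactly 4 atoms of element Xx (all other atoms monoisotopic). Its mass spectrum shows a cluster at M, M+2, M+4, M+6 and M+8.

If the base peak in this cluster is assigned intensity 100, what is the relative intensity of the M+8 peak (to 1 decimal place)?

Term probabilities: M 0.0033, M+2 0.0416, M+4 0.1985, M+6 0.4213, M+8 0.3354. Base peak = M+6.
P(M+6) = C(4,3) × 0.239^1 × 0.761^3 = 4 × 0.2390 × 0.44071108 = 0.421320 (base)
P(M+8) = C(4,4) × 0.239^0 × 0.761^4 = 1 × 1.0000 × 0.33538113 = 0.335381
Relative intensity = 0.335381 / 0.421320 × 100 = 79.6

79.6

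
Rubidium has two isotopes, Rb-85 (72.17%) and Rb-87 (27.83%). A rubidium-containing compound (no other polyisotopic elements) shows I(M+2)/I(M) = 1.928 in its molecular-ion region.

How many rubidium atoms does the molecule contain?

5

For n independent Rb atoms, I(M+2)/I(M) = n · (abundance Rb-87) / (abundance Rb-85) = n · 0.2783/0.7217.
n = 1.928 × 0.7217/0.2783 = 5.00 ≈ 5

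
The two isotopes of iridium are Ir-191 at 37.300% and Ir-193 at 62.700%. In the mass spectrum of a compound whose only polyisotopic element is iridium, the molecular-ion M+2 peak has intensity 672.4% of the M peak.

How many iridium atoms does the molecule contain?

4

For n independent Ir atoms, I(M+2)/I(M) = n · (abundance Ir-193) / (abundance Ir-191) = n · 0.62700/0.37300.
n = 6.724 × 0.37300/0.62700 = 4.00 ≈ 4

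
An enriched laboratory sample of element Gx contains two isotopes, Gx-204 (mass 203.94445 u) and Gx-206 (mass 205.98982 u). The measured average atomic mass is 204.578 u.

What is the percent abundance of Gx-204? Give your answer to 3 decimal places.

69.025%

With x = fraction of Gx-204 (so Gx-206 is 1 − x):
203.94445·x + 205.98982·(1 − x) = 204.578
(203.94445 − 205.98982)·x = 204.578 − 205.98982
x = -1.41182 / -2.04537 = 0.69025 → 69.025% Gx-204, 30.975% Gx-206.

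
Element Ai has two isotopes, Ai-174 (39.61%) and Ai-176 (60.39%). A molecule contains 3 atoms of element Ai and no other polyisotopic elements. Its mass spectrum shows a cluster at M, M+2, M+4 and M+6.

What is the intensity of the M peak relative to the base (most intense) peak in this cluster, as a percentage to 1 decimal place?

14.3%

Binomial terms of (0.3961 + 0.6039)^3: M 0.0621, M+2 0.2842, M+4 0.4334, M+6 0.2202 → M+4 is the base peak.
P(M+4) = C(3,2) × 0.3961^1 × 0.6039^2 = 3 × 0.3961 × 0.36469521 = 0.433367 (base)
P(M) = C(3,0) × 0.3961^3 × 0.6039^0 = 1 × 0.06214619 × 1.0000 = 0.062146
Relative intensity = 0.062146 / 0.433367 × 100 = 14.3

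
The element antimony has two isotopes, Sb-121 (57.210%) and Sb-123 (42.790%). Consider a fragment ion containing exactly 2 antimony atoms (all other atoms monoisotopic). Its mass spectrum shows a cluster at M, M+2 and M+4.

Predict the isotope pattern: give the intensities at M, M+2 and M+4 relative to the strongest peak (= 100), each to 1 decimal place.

66.8 : 100.0 : 37.4

Each Sb atom is independently Sb-121 (p = 0.57210) or Sb-123 (q = 0.42790); the cluster is the binomial expansion (p + q)^2.
P(M) = 0.57210^2 = 0.327298
P(M+2) = 2 × 0.57210^1 × 0.42790^1 = 0.489603
P(M+4) = 0.42790^2 = 0.183098
The M+2 peak is largest (0.489603); scaling to 100 gives 66.8 : 100.0 : 37.4.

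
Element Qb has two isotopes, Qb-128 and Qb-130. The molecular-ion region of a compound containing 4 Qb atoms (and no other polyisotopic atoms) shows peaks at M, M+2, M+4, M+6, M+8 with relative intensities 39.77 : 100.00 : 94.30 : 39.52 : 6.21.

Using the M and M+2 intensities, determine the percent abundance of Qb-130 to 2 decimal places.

Let p = fractional abundance of Qb-128. I(M+2)/I(M) = [C(4,1)·p^3·(1−p)] / p^4 = 4·(1−p)/p = 100.00/39.77 = 2.5145
(1−p)/p = 2.5145/4 = 0.6286  ⇒  p = 1/(1 + 0.6286) = 0.6140
Qb-128: 61.40%, Qb-130: 38.60%.

38.60%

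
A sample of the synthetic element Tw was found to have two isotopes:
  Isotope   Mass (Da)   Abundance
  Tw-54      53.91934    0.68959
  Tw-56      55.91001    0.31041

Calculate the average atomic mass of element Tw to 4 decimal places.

Weight each isotope mass by its fractional abundance: 0.68959 × 53.91934 + 0.31041 × 55.91001
= 37.182238 + 17.355026 = 54.537264 Da

54.5373 Da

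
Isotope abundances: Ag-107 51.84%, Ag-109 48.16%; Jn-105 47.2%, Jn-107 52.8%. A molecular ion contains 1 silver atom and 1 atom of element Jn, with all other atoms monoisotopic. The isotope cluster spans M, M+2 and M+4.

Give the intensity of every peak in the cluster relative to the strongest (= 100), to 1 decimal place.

48.8 : 100.0 : 50.8

Silver pattern (n=1): 0.5184 : 0.4816
Element Jn pattern (n=1): 0.4720 : 0.5280
Convolve the two distributions (both contribute in 2-u steps):
  M: 0.5184×0.4720 = 0.244685
  M+2: 0.5184×0.5280 + 0.4816×0.4720 = 0.501030
  M+4: 0.4816×0.5280 = 0.254285
Scale to base peak (0.501030) = 100: 48.8 : 100.0 : 50.8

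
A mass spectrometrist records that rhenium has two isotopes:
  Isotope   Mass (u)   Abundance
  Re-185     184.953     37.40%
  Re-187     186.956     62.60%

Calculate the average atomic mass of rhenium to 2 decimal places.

The abundance-weighted mean is 0.3740 × 184.953 + 0.6260 × 186.956
= 69.1724 + 117.0345 = 186.2069 u

186.21 u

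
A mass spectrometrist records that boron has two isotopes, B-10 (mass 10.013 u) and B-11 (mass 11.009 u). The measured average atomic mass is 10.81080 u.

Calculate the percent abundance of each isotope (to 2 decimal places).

B-10: 19.90%, B-11: 80.10%

Writing the weighted mean with unknown fraction x of B-10:
10.013·x + 11.009·(1 − x) = 10.81080
(10.013 − 11.009)·x = 10.81080 − 11.009
x = -0.19820 / -0.996 = 0.19900 → 19.90% B-10, 80.10% B-11.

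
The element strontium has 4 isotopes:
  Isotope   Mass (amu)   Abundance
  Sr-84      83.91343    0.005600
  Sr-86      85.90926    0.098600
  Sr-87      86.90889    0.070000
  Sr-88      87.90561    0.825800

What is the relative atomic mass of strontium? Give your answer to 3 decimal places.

The abundance-weighted mean is 0.005600 × 83.91343 + 0.098600 × 85.90926 + 0.070000 × 86.90889 + 0.825800 × 87.90561
= 0.469915 + 8.470653 + 6.083622 + 72.592453 = 87.616643 amu

87.617 amu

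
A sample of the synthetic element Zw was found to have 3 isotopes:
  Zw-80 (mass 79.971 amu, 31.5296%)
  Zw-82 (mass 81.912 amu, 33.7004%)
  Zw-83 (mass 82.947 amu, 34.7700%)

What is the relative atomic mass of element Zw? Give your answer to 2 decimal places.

The abundance-weighted mean is 0.315296 × 79.971 + 0.337004 × 81.912 + 0.347700 × 82.947
= 25.2145 + 27.6047 + 28.8407 = 81.6599 amu

81.66 amu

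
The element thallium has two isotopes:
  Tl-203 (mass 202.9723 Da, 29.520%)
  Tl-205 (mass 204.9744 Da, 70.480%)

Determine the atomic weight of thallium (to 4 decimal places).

204.3834 Da

Weight each isotope mass by its fractional abundance: 0.29520 × 202.9723 + 0.70480 × 204.9744
= 59.91742 + 144.46596 = 204.38338 Da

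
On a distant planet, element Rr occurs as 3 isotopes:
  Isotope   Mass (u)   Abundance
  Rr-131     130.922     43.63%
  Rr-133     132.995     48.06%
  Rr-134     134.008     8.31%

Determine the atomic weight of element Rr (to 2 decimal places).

132.17 u

The abundance-weighted mean is 0.4363 × 130.922 + 0.4806 × 132.995 + 0.0831 × 134.008
= 57.1213 + 63.9174 + 11.1361 = 132.1748 u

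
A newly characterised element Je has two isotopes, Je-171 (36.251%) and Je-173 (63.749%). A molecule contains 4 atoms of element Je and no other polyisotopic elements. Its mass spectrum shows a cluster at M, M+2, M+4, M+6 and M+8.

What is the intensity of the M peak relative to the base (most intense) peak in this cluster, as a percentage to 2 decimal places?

Term probabilities: M 0.0173, M+2 0.1215, M+4 0.3204, M+6 0.3757, M+8 0.1652. Base peak = M+6.
P(M+6) = C(4,3) × 0.36251^1 × 0.63749^3 = 4 × 0.36251 × 0.25907179 = 0.375664 (base)
P(M) = C(4,0) × 0.36251^4 × 0.63749^0 = 1 × 0.01726951 × 1.0000 = 0.017270
Relative intensity = 0.017270 / 0.375664 × 100 = 4.60

4.60%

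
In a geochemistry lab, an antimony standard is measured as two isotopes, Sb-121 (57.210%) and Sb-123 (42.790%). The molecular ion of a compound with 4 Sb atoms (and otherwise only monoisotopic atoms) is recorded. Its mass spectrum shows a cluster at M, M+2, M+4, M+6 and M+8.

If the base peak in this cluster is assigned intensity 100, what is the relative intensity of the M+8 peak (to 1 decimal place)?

9.3

(0.57210 + 0.42790)^4 gives M 0.1071, M+2 0.3205, M+4 0.3596, M+6 0.1793, M+8 0.0335; the largest is M+4.
P(M+4) = C(4,2) × 0.57210^2 × 0.42790^2 = 6 × 0.32729841 × 0.18309841 = 0.359567 (base)
P(M+8) = C(4,4) × 0.57210^0 × 0.42790^4 = 1 × 1.0000 × 0.03352503 = 0.033525
Relative intensity = 0.033525 / 0.359567 × 100 = 9.3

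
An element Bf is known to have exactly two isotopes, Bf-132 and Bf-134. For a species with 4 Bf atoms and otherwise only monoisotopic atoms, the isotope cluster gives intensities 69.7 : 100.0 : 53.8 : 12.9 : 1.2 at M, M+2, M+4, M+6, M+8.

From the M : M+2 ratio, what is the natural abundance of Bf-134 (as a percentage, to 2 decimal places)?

If p is the fraction of Bf that is Bf-132, then I(M+2)/I(M) = [C(4,1)·p^3·(1−p)] / p^4 = 4·(1−p)/p = 100.0/69.7 = 1.4347
(1−p)/p = 1.4347/4 = 0.3587  ⇒  p = 1/(1 + 0.3587) = 0.7360
Bf-132: 73.60%, Bf-134: 26.40%.

26.40%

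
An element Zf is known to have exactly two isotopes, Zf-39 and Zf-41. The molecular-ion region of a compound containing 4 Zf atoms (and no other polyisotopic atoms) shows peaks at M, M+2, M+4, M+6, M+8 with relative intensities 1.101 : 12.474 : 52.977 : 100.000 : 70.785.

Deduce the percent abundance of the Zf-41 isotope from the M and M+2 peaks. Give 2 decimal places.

Write p for the Zf-39 fraction. I(M+2)/I(M) = [C(4,1)·p^3·(1−p)] / p^4 = 4·(1−p)/p = 12.474/1.101 = 11.3297
(1−p)/p = 11.3297/4 = 2.8324  ⇒  p = 1/(1 + 2.8324) = 0.2609
Zf-39: 26.09%, Zf-41: 73.91%.

73.91%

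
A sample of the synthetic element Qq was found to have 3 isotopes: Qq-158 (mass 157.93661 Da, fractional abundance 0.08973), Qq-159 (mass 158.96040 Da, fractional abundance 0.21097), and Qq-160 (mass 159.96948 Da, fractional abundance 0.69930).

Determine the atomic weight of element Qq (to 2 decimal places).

Average mass = Σ (abundance × isotope mass) = 0.08973 × 157.93661 + 0.21097 × 158.96040 + 0.69930 × 159.96948
= 14.171652 + 33.535876 + 111.866657 = 159.574185 Da

159.57 Da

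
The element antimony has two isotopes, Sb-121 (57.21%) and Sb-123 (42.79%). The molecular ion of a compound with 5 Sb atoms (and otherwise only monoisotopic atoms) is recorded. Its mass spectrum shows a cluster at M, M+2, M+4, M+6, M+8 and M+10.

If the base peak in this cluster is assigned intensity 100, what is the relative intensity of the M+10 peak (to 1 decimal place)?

Binomial terms of (0.5721 + 0.4279)^5: M 0.0613, M+2 0.2292, M+4 0.3428, M+6 0.2564, M+8 0.0959, M+10 0.0143 → M+4 is the base peak.
P(M+4) = C(5,2) × 0.5721^3 × 0.4279^2 = 10 × 0.18724742 × 0.18309841 = 0.342847 (base)
P(M+10) = C(5,5) × 0.5721^0 × 0.4279^5 = 1 × 1.0000 × 0.01434536 = 0.014345
Relative intensity = 0.014345 / 0.342847 × 100 = 4.2

4.2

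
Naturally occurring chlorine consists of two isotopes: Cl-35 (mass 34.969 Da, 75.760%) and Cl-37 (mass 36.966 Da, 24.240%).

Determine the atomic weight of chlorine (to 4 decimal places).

Weight each isotope mass by its fractional abundance: 0.75760 × 34.969 + 0.24240 × 36.966
= 26.49251 + 8.96056 = 35.45307 Da

35.4531 Da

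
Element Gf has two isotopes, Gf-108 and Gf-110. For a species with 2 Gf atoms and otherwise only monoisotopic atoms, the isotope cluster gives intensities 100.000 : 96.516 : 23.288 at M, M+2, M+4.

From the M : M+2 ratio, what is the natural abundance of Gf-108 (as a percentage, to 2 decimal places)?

67.45%

Let p = fractional abundance of Gf-108. I(M+2)/I(M) = [C(2,1)·p^1·(1−p)] / p^2 = 2·(1−p)/p = 96.516/100.000 = 0.9652
(1−p)/p = 0.9652/2 = 0.4826  ⇒  p = 1/(1 + 0.4826) = 0.6745
Gf-108: 67.45%, Gf-110: 32.55%.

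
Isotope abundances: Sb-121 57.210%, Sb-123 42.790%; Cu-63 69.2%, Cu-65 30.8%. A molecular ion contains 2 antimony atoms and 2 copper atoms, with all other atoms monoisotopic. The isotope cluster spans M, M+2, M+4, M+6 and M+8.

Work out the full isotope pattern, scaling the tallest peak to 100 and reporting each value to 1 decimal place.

Antimony pattern (n=2): 0.32729841 : 0.48960318 : 0.18309841
Copper pattern (n=2): 0.478864 : 0.426272 : 0.094864
Convolve the two distributions (both contribute in 2-u steps):
  M: 0.32729841×0.478864 = 0.156731
  M+2: 0.32729841×0.426272 + 0.48960318×0.478864 = 0.373971
  M+4: 0.32729841×0.094864 + 0.48960318×0.426272 + 0.18309841×0.478864 = 0.327432
  M+6: 0.48960318×0.094864 + 0.18309841×0.426272 = 0.124495
  M+8: 0.18309841×0.094864 = 0.017369
Scale to base peak (0.373971) = 100: 41.9 : 100.0 : 87.6 : 33.3 : 4.6

41.9 : 100.0 : 87.6 : 33.3 : 4.6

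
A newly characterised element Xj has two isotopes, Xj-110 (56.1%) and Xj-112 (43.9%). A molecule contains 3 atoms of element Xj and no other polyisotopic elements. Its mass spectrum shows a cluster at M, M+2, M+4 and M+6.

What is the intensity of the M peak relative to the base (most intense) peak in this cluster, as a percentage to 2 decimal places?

42.60%

Term probabilities: M 0.1766, M+2 0.4145, M+4 0.3243, M+6 0.0846. Base peak = M+2.
P(M+2) = C(3,1) × 0.561^2 × 0.439^1 = 3 × 0.314721 × 0.4390 = 0.414488 (base)
P(M) = C(3,0) × 0.561^3 × 0.439^0 = 1 × 0.17655848 × 1.0000 = 0.176558
Relative intensity = 0.176558 / 0.414488 × 100 = 42.60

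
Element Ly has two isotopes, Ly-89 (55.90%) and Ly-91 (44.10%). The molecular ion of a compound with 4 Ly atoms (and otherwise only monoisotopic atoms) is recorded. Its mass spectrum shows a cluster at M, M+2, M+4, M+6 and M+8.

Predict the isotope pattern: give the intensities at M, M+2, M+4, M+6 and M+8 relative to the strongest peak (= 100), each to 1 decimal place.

The 4 Ly atoms are independent, so intensities follow the terms of (0.5590 + 0.4410)^4.
P(M) = 0.5590^4 = 0.097644
P(M+2) = 4 × 0.5590^3 × 0.4410^1 = 0.308130
P(M+4) = 6 × 0.5590^2 × 0.4410^2 = 0.364630
P(M+6) = 4 × 0.5590^1 × 0.4410^3 = 0.191773
P(M+8) = 0.4410^4 = 0.037823
The M+4 peak is largest (0.364630); scaling to 100 gives 26.8 : 84.5 : 100.0 : 52.6 : 10.4.

26.8 : 84.5 : 100.0 : 52.6 : 10.4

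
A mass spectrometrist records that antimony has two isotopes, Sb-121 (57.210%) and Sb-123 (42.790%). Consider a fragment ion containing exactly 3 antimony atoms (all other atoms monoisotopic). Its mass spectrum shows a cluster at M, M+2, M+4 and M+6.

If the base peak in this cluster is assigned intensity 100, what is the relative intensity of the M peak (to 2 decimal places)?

(0.57210 + 0.42790)^3 gives M 0.1872, M+2 0.4202, M+4 0.3143, M+6 0.0783; the largest is M+2.
P(M+2) = C(3,1) × 0.57210^2 × 0.42790^1 = 3 × 0.32729841 × 0.4279 = 0.420153 (base)
P(M) = C(3,0) × 0.57210^3 × 0.42790^0 = 1 × 0.18724742 × 1.0000 = 0.187247
Relative intensity = 0.187247 / 0.420153 × 100 = 44.57

44.57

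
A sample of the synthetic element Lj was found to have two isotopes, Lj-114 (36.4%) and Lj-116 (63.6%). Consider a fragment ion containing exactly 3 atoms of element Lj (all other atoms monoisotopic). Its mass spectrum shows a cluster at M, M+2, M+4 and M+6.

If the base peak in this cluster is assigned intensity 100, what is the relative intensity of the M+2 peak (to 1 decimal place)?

57.2

Binomial terms of (0.364 + 0.636)^3: M 0.0482, M+2 0.2528, M+4 0.4417, M+6 0.2573 → M+4 is the base peak.
P(M+4) = C(3,2) × 0.364^1 × 0.636^2 = 3 × 0.3640 × 0.404496 = 0.441710 (base)
P(M+2) = C(3,1) × 0.364^2 × 0.636^1 = 3 × 0.132496 × 0.6360 = 0.252802
Relative intensity = 0.252802 / 0.441710 × 100 = 57.2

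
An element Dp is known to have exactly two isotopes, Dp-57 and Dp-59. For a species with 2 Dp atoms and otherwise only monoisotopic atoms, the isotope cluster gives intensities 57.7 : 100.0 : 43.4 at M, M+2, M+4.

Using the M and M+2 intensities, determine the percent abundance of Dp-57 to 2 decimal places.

Write p for the Dp-57 fraction. I(M+2)/I(M) = [C(2,1)·p^1·(1−p)] / p^2 = 2·(1−p)/p = 100.0/57.7 = 1.7331
(1−p)/p = 1.7331/2 = 0.8666  ⇒  p = 1/(1 + 0.8666) = 0.5357
Dp-57: 53.57%, Dp-59: 46.43%.

53.57%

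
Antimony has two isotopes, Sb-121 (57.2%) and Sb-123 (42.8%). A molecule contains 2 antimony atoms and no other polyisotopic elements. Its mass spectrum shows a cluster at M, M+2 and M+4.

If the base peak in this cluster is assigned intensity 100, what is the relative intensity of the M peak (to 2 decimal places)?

66.82

Term probabilities: M 0.3272, M+2 0.4896, M+4 0.1832. Base peak = M+2.
P(M+2) = C(2,1) × 0.572^1 × 0.428^1 = 2 × 0.5720 × 0.4280 = 0.489632 (base)
P(M) = C(2,0) × 0.572^2 × 0.428^0 = 1 × 0.327184 × 1.0000 = 0.327184
Relative intensity = 0.327184 / 0.489632 × 100 = 66.82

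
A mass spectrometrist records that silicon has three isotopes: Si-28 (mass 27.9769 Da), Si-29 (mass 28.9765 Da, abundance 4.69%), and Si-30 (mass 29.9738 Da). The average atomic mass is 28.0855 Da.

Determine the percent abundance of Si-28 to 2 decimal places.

92.22%

The remaining 95.31% is split between Si-28 (fraction x) and Si-30 (fraction 0.9531 − x).
Substituting: 27.9769x + 29.9738(0.9531 − x) = 26.72650215
(27.9769 − 29.9738)x = -1.84152663  ⇒  x = 0.92219, y = 0.03091
Si-28: 92.22%, Si-30: 3.09%.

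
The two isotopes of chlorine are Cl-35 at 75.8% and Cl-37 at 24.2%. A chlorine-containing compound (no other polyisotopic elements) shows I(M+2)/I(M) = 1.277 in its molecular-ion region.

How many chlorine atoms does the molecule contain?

4

With n Cl atoms, P(M+2)/P(M) = C(n,1)·p^(n−1)q / p^n = n·q/p = n · 0.242/0.758.
n = 1.277 × 0.758/0.242 = 4.00 ≈ 4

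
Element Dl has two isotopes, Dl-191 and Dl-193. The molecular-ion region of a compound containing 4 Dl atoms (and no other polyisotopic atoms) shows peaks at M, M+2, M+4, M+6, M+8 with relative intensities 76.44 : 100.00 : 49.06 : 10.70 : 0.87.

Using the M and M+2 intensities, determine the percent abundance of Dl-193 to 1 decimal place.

Write p for the Dl-191 fraction. I(M+2)/I(M) = [C(4,1)·p^3·(1−p)] / p^4 = 4·(1−p)/p = 100.00/76.44 = 1.3082
(1−p)/p = 1.3082/4 = 0.3271  ⇒  p = 1/(1 + 0.3271) = 0.7535
Dl-191: 75.4%, Dl-193: 24.6%.

24.6%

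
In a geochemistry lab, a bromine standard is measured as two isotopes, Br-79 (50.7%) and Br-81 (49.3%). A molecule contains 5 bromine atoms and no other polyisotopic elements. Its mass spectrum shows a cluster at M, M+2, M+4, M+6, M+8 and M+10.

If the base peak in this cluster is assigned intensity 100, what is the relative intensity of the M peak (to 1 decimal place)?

10.6

(0.507 + 0.493)^5 gives M 0.0335, M+2 0.1629, M+4 0.3168, M+6 0.3080, M+8 0.1497, M+10 0.0291; the largest is M+4.
P(M+4) = C(5,2) × 0.507^3 × 0.493^2 = 10 × 0.13032384 × 0.243049 = 0.316751 (base)
P(M) = C(5,0) × 0.507^5 × 0.493^0 = 1 × 0.03349961 × 1.0000 = 0.033500
Relative intensity = 0.033500 / 0.316751 × 100 = 10.6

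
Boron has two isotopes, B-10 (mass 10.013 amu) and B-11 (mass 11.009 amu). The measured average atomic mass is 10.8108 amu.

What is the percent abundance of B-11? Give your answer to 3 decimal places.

80.100%

With x = fraction of B-10 (so B-11 is 1 − x):
10.013·x + 11.009·(1 − x) = 10.8108
(10.013 − 11.009)·x = 10.8108 − 11.009
x = -0.1982 / -0.996 = 0.19900 → 19.900% B-10, 80.100% B-11.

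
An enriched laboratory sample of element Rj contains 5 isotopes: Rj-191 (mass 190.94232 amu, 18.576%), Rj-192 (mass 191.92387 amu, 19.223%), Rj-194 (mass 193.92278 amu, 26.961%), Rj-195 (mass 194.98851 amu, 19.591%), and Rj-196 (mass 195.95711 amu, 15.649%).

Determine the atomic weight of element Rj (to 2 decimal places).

The abundance-weighted mean is 0.18576 × 190.94232 + 0.19223 × 191.92387 + 0.26961 × 193.92278 + 0.19591 × 194.98851 + 0.15649 × 195.95711
= 35.469445 + 36.893526 + 52.283521 + 38.200199 + 30.665328 = 193.512019 amu

193.51 amu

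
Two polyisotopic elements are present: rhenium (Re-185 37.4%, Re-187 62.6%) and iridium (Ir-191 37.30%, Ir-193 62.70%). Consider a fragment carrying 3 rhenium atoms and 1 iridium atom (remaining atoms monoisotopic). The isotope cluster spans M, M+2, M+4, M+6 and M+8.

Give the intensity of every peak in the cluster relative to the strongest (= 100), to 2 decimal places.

Rhenium pattern (n=3): 0.05231362 : 0.26268713 : 0.43968487 : 0.24531438
Iridium pattern (n=1): 0.3730 : 0.6270
Convolve the two distributions (both contribute in 2-u steps):
  M: 0.05231362×0.3730 = 0.019513
  M+2: 0.05231362×0.6270 + 0.26268713×0.3730 = 0.130783
  M+4: 0.26268713×0.6270 + 0.43968487×0.3730 = 0.328707
  M+6: 0.43968487×0.6270 + 0.24531438×0.3730 = 0.367185
  M+8: 0.24531438×0.6270 = 0.153812
Scale to base peak (0.367185) = 100: 5.31 : 35.62 : 89.52 : 100.00 : 41.89

5.31 : 35.62 : 89.52 : 100.00 : 41.89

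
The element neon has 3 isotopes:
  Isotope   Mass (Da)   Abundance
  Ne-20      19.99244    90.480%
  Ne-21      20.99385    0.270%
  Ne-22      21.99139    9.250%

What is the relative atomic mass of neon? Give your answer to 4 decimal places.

20.1800 Da

Average mass = Σ (abundance × isotope mass) = 0.90480 × 19.99244 + 0.00270 × 20.99385 + 0.09250 × 21.99139
= 18.089160 + 0.056683 + 2.034204 = 20.180047 Da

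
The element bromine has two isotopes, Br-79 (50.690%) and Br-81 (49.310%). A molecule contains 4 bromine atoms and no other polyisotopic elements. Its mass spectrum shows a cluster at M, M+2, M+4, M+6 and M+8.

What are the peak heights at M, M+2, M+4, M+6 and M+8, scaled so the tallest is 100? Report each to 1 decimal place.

The 4 Br atoms are independent, so intensities follow the terms of (0.50690 + 0.49310)^4.
P(M) = 0.50690^4 = 0.066022
P(M+2) = 4 × 0.50690^3 × 0.49310^1 = 0.256899
P(M+4) = 6 × 0.50690^2 × 0.49310^2 = 0.374857
P(M+6) = 4 × 0.50690^1 × 0.49310^3 = 0.243101
P(M+8) = 0.49310^4 = 0.059121
The M+4 peak is largest (0.374857); scaling to 100 gives 17.6 : 68.5 : 100.0 : 64.9 : 15.8.

17.6 : 68.5 : 100.0 : 64.9 : 15.8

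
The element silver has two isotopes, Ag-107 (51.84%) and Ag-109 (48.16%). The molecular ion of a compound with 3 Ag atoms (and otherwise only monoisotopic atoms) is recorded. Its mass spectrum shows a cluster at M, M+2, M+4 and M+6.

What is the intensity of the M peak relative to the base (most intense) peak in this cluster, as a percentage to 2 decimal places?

35.88%

Term probabilities: M 0.1393, M+2 0.3883, M+4 0.3607, M+6 0.1117. Base peak = M+2.
P(M+2) = C(3,1) × 0.5184^2 × 0.4816^1 = 3 × 0.26873856 × 0.4816 = 0.388273 (base)
P(M) = C(3,0) × 0.5184^3 × 0.4816^0 = 1 × 0.13931407 × 1.0000 = 0.139314
Relative intensity = 0.139314 / 0.388273 × 100 = 35.88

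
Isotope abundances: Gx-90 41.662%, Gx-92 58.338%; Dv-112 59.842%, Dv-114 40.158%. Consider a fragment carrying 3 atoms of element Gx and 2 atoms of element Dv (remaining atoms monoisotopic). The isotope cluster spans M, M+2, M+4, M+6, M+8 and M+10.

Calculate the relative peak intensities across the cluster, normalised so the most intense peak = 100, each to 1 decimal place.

Element Gx pattern (n=3): 0.07231366 : 0.30377569 : 0.42536763 : 0.19854301
Element Dv pattern (n=2): 0.3581065 : 0.48062701 : 0.1612665
Convolve the two distributions (both contribute in 2-u steps):
  M: 0.07231366×0.3581065 = 0.025896
  M+2: 0.07231366×0.48062701 + 0.30377569×0.3581065 = 0.143540
  M+4: 0.07231366×0.1612665 + 0.30377569×0.48062701 + 0.42536763×0.3581065 = 0.309991
  M+6: 0.30377569×0.1612665 + 0.42536763×0.48062701 + 0.19854301×0.3581065 = 0.324532
  M+8: 0.42536763×0.1612665 + 0.19854301×0.48062701 = 0.164023
  M+10: 0.19854301×0.1612665 = 0.032018
Scale to base peak (0.324532) = 100: 8.0 : 44.2 : 95.5 : 100.0 : 50.5 : 9.9

8.0 : 44.2 : 95.5 : 100.0 : 50.5 : 9.9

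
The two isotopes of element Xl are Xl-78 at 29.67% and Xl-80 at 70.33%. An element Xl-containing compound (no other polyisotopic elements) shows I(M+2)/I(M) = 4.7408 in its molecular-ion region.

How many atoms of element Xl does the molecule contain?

For n independent Xl atoms, I(M+2)/I(M) = n · (abundance Xl-80) / (abundance Xl-78) = n · 0.7033/0.2967.
n = 4.7408 × 0.2967/0.7033 = 2.00 ≈ 2

2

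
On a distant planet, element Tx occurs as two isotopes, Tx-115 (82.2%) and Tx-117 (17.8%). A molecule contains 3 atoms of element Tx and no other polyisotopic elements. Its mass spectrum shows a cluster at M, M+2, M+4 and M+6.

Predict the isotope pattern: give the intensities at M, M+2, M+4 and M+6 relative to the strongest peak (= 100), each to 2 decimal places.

100.00 : 64.96 : 14.07 : 1.02

Each Tx atom is independently Tx-115 (p = 0.822) or Tx-117 (q = 0.178); the cluster is the binomial expansion (p + q)^3.
P(M) = 0.822^3 = 0.555412
P(M+2) = 3 × 0.822^2 × 0.178^1 = 0.360815
P(M+4) = 3 × 0.822^1 × 0.178^2 = 0.078133
P(M+6) = 0.178^3 = 0.005640
The M peak is largest (0.555412); scaling to 100 gives 100.00 : 64.96 : 14.07 : 1.02.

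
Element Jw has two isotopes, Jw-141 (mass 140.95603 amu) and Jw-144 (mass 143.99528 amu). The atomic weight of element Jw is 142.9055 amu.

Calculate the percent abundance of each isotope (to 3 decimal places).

Jw-141: 35.857%, Jw-144: 64.143%

With x = fraction of Jw-141 (so Jw-144 is 1 − x):
140.95603·x + 143.99528·(1 − x) = 142.9055
(140.95603 − 143.99528)·x = 142.9055 − 143.99528
x = -1.08978 / -3.03925 = 0.35857 → 35.857% Jw-141, 64.143% Jw-144.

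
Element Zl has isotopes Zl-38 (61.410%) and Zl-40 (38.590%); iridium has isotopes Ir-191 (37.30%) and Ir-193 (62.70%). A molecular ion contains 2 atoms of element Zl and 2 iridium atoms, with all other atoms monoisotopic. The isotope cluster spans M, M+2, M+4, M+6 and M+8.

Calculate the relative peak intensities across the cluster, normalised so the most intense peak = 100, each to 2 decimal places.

13.43 : 62.03 : 100.00 : 65.52 : 14.99

Element Zl pattern (n=2): 0.37711881 : 0.47396238 : 0.14891881
Iridium pattern (n=2): 0.139129 : 0.467742 : 0.393129
Convolve the two distributions (both contribute in 2-u steps):
  M: 0.37711881×0.139129 = 0.052468
  M+2: 0.37711881×0.467742 + 0.47396238×0.139129 = 0.242336
  M+4: 0.37711881×0.393129 + 0.47396238×0.467742 + 0.14891881×0.139129 = 0.390667
  M+6: 0.47396238×0.393129 + 0.14891881×0.467742 = 0.255984
  M+8: 0.14891881×0.393129 = 0.058544
Scale to base peak (0.390667) = 100: 13.43 : 62.03 : 100.00 : 65.52 : 14.99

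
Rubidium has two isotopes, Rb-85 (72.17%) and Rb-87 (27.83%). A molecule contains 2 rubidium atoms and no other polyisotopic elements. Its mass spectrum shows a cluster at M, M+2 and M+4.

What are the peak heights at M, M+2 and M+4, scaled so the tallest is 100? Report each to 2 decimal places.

Expanding (0.7217 + 0.2783)^2:
P(M) = 0.7217^2 = 0.520851
P(M+2) = 2 × 0.7217^1 × 0.2783^1 = 0.401698
P(M+4) = 0.2783^2 = 0.077451
The M peak is largest (0.520851); scaling to 100 gives 100.00 : 77.12 : 14.87.

100.00 : 77.12 : 14.87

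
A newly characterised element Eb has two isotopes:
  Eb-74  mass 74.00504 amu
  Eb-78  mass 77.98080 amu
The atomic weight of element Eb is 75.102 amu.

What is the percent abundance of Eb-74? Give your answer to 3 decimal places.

With x = fraction of Eb-74 (so Eb-78 is 1 − x):
74.00504·x + 77.98080·(1 − x) = 75.102
(74.00504 − 77.98080)·x = 75.102 − 77.98080
x = -2.87880 / -3.97576 = 0.72409 → 72.409% Eb-74, 27.591% Eb-78.

72.409%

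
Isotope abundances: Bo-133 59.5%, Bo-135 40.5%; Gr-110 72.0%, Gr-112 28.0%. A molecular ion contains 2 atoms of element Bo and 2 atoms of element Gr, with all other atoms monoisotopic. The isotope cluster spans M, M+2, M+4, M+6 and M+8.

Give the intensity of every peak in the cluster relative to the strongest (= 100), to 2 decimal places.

Element Bo pattern (n=2): 0.354025 : 0.48195 : 0.164025
Element Gr pattern (n=2): 0.5184 : 0.4032 : 0.0784
Convolve the two distributions (both contribute in 2-u steps):
  M: 0.354025×0.5184 = 0.183527
  M+2: 0.354025×0.4032 + 0.48195×0.5184 = 0.392586
  M+4: 0.354025×0.0784 + 0.48195×0.4032 + 0.164025×0.5184 = 0.307108
  M+6: 0.48195×0.0784 + 0.164025×0.4032 = 0.103920
  M+8: 0.164025×0.0784 = 0.012860
Scale to base peak (0.392586) = 100: 46.75 : 100.00 : 78.23 : 26.47 : 3.28

46.75 : 100.00 : 78.23 : 26.47 : 3.28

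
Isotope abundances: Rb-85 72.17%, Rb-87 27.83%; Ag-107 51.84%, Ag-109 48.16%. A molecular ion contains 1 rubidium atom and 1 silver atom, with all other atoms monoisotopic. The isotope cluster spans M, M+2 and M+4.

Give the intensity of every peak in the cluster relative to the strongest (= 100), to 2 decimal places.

76.07 : 100.00 : 27.25

Rubidium pattern (n=1): 0.7217 : 0.2783
Silver pattern (n=1): 0.5184 : 0.4816
Convolve the two distributions (both contribute in 2-u steps):
  M: 0.7217×0.5184 = 0.374129
  M+2: 0.7217×0.4816 + 0.2783×0.5184 = 0.491841
  M+4: 0.2783×0.4816 = 0.134029
Scale to base peak (0.491841) = 100: 76.07 : 100.00 : 27.25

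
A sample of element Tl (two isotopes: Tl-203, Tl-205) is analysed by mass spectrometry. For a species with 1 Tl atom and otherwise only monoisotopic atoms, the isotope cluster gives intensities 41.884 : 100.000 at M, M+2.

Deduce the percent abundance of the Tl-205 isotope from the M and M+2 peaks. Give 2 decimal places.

If p is the fraction of Tl that is Tl-203, then I(M+2)/I(M) = [C(1,1)·p^0·(1−p)] / p^1 = 1·(1−p)/p = 100.000/41.884 = 2.3875
(1−p)/p = 2.3875/1 = 2.3875  ⇒  p = 1/(1 + 2.3875) = 0.2952
Tl-203: 29.52%, Tl-205: 70.48%.

70.48%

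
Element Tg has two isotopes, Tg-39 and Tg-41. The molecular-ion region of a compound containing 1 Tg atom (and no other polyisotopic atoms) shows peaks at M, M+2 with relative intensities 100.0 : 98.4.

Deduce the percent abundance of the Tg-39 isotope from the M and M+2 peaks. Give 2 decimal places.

50.40%

Write p for the Tg-39 fraction. I(M+2)/I(M) = [C(1,1)·p^0·(1−p)] / p^1 = 1·(1−p)/p = 98.4/100.0 = 0.9840
(1−p)/p = 0.9840/1 = 0.9840  ⇒  p = 1/(1 + 0.9840) = 0.5040
Tg-39: 50.40%, Tg-41: 49.60%.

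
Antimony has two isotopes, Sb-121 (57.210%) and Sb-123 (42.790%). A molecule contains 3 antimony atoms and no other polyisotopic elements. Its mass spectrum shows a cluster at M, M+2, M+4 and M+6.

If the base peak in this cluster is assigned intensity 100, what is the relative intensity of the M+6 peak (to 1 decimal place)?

18.6

Term probabilities: M 0.1872, M+2 0.4202, M+4 0.3143, M+6 0.0783. Base peak = M+2.
P(M+2) = C(3,1) × 0.57210^2 × 0.42790^1 = 3 × 0.32729841 × 0.4279 = 0.420153 (base)
P(M+6) = C(3,3) × 0.57210^0 × 0.42790^3 = 1 × 1.0000 × 0.07834781 = 0.078348
Relative intensity = 0.078348 / 0.420153 × 100 = 18.6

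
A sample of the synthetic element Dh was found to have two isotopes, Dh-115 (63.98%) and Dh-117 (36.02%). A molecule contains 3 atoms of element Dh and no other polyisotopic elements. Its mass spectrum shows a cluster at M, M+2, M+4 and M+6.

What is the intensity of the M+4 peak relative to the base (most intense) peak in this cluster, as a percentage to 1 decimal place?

Binomial terms of (0.6398 + 0.3602)^3: M 0.2619, M+2 0.4423, M+4 0.2490, M+6 0.0467 → M+2 is the base peak.
P(M+2) = C(3,1) × 0.6398^2 × 0.3602^1 = 3 × 0.40934404 × 0.3602 = 0.442337 (base)
P(M+4) = C(3,2) × 0.6398^1 × 0.3602^2 = 3 × 0.6398 × 0.12974404 = 0.249031
Relative intensity = 0.249031 / 0.442337 × 100 = 56.3

56.3%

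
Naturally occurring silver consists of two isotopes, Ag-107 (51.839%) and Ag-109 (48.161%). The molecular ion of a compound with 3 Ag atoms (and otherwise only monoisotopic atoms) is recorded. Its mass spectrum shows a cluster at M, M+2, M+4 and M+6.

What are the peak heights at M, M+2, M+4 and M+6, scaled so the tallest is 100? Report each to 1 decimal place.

The 3 Ag atoms are independent, so intensities follow the terms of (0.51839 + 0.48161)^3.
P(M) = 0.51839^3 = 0.139306
P(M+2) = 3 × 0.51839^2 × 0.48161^1 = 0.388267
P(M+4) = 3 × 0.51839^1 × 0.48161^2 = 0.360719
P(M+6) = 0.48161^3 = 0.111709
The M+2 peak is largest (0.388267); scaling to 100 gives 35.9 : 100.0 : 92.9 : 28.8.

35.9 : 100.0 : 92.9 : 28.8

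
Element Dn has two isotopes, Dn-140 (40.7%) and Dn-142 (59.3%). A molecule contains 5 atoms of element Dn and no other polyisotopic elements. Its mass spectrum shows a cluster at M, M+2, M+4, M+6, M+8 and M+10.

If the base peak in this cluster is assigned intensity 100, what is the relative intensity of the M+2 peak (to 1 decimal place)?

Binomial terms of (0.407 + 0.593)^5: M 0.0112, M+2 0.0814, M+4 0.2371, M+6 0.3454, M+8 0.2516, M+10 0.0733 → M+6 is the base peak.
P(M+6) = C(5,3) × 0.407^2 × 0.593^3 = 10 × 0.165649 × 0.20852786 = 0.345424 (base)
P(M+2) = C(5,1) × 0.407^4 × 0.593^1 = 5 × 0.02743959 × 0.5930 = 0.081358
Relative intensity = 0.081358 / 0.345424 × 100 = 23.6

23.6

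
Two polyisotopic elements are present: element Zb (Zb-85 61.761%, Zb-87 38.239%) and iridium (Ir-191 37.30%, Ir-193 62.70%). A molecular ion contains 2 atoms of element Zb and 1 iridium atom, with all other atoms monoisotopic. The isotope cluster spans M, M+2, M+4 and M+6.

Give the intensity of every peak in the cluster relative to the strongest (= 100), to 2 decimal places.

Element Zb pattern (n=2): 0.38144211 : 0.47233578 : 0.14622211
Iridium pattern (n=1): 0.3730 : 0.6270
Convolve the two distributions (both contribute in 2-u steps):
  M: 0.38144211×0.3730 = 0.142278
  M+2: 0.38144211×0.6270 + 0.47233578×0.3730 = 0.415345
  M+4: 0.47233578×0.6270 + 0.14622211×0.3730 = 0.350695
  M+6: 0.14622211×0.6270 = 0.091681
Scale to base peak (0.415345) = 100: 34.26 : 100.00 : 84.43 : 22.07

34.26 : 100.00 : 84.43 : 22.07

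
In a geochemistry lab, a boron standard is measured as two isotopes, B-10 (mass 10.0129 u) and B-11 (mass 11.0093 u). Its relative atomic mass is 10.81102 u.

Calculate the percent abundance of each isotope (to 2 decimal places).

Writing the weighted mean with unknown fraction x of B-10:
10.0129·x + 11.0093·(1 − x) = 10.81102
(10.0129 − 11.0093)·x = 10.81102 − 11.0093
x = -0.19828 / -0.9964 = 0.19900 → 19.90% B-10, 80.10% B-11.

B-10: 19.90%, B-11: 80.10%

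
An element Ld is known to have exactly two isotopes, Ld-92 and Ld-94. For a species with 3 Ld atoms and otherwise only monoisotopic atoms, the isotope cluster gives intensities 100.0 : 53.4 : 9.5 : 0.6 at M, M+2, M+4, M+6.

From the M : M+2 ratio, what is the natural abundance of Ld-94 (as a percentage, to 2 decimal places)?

15.11%

If p is the fraction of Ld that is Ld-92, then I(M+2)/I(M) = [C(3,1)·p^2·(1−p)] / p^3 = 3·(1−p)/p = 53.4/100.0 = 0.5340
(1−p)/p = 0.5340/3 = 0.1780  ⇒  p = 1/(1 + 0.1780) = 0.8489
Ld-92: 84.89%, Ld-94: 15.11%.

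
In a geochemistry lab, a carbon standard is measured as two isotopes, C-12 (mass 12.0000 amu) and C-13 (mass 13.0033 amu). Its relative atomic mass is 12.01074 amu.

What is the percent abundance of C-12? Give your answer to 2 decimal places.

98.93%

With x = fraction of C-12 (so C-13 is 1 − x):
12.0000·x + 13.0033·(1 − x) = 12.01074
(12.0000 − 13.0033)·x = 12.01074 − 13.0033
x = -0.99256 / -1.0033 = 0.98930 → 98.93% C-12, 1.07% C-13.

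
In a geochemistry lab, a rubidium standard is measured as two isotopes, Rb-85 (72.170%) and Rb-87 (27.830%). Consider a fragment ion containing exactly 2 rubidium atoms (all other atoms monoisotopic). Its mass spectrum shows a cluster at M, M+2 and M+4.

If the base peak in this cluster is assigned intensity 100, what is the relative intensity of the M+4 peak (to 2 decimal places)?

(0.72170 + 0.27830)^2 gives M 0.5209, M+2 0.4017, M+4 0.0775; the largest is M.
P(M) = C(2,0) × 0.72170^2 × 0.27830^0 = 1 × 0.52085089 × 1.0000 = 0.520851 (base)
P(M+4) = C(2,2) × 0.72170^0 × 0.27830^2 = 1 × 1.0000 × 0.07745089 = 0.077451
Relative intensity = 0.077451 / 0.520851 × 100 = 14.87

14.87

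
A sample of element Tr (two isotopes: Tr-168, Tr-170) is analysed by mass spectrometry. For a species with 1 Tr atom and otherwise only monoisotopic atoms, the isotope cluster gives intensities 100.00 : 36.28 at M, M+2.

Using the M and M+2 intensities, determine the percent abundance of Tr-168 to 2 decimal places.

73.38%

Let p = fractional abundance of Tr-168. I(M+2)/I(M) = [C(1,1)·p^0·(1−p)] / p^1 = 1·(1−p)/p = 36.28/100.00 = 0.3628
(1−p)/p = 0.3628/1 = 0.3628  ⇒  p = 1/(1 + 0.3628) = 0.7338
Tr-168: 73.38%, Tr-170: 26.62%.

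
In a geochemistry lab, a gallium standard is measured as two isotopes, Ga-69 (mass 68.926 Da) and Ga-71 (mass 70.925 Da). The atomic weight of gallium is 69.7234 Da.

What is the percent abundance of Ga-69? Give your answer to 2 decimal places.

60.11%

With x = fraction of Ga-69 (so Ga-71 is 1 − x):
68.926·x + 70.925·(1 − x) = 69.7234
(68.926 − 70.925)·x = 69.7234 − 70.925
x = -1.2016 / -1.999 = 0.60110 → 60.11% Ga-69, 39.89% Ga-71.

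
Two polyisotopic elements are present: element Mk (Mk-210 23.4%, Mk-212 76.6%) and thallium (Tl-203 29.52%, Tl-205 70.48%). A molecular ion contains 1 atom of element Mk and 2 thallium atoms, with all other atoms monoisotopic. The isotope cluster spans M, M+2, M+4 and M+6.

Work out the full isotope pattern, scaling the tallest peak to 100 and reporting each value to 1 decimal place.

4.7 : 37.7 : 100.0 : 87.5

Element Mk pattern (n=1): 0.2340 : 0.7660
Thallium pattern (n=2): 0.08714304 : 0.41611392 : 0.49674304
Convolve the two distributions (both contribute in 2-u steps):
  M: 0.2340×0.08714304 = 0.020391
  M+2: 0.2340×0.41611392 + 0.7660×0.08714304 = 0.164122
  M+4: 0.2340×0.49674304 + 0.7660×0.41611392 = 0.434981
  M+6: 0.7660×0.49674304 = 0.380505
Scale to base peak (0.434981) = 100: 4.7 : 37.7 : 100.0 : 87.5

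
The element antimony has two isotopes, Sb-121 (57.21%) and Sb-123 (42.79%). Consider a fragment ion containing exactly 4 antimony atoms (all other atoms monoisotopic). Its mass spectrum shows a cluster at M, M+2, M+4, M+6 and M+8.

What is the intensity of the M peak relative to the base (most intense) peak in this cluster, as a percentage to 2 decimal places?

(0.5721 + 0.4279)^4 gives M 0.1071, M+2 0.3205, M+4 0.3596, M+6 0.1793, M+8 0.0335; the largest is M+4.
P(M+4) = C(4,2) × 0.5721^2 × 0.4279^2 = 6 × 0.32729841 × 0.18309841 = 0.359567 (base)
P(M) = C(4,0) × 0.5721^4 × 0.4279^0 = 1 × 0.10712425 × 1.0000 = 0.107124
Relative intensity = 0.107124 / 0.359567 × 100 = 29.79

29.79%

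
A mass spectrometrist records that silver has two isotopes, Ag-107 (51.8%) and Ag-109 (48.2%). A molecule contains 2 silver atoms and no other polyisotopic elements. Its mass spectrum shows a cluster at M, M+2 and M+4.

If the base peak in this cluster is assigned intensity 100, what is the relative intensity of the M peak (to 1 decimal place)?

(0.518 + 0.482)^2 gives M 0.2683, M+2 0.4994, M+4 0.2323; the largest is M+2.
P(M+2) = C(2,1) × 0.518^1 × 0.482^1 = 2 × 0.5180 × 0.4820 = 0.499352 (base)
P(M) = C(2,0) × 0.518^2 × 0.482^0 = 1 × 0.268324 × 1.0000 = 0.268324
Relative intensity = 0.268324 / 0.499352 × 100 = 53.7

53.7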